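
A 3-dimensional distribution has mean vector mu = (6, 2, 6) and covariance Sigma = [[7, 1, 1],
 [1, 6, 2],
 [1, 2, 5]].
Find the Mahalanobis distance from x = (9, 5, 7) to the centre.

Step 1 — centre the observation: (x - mu) = (3, 3, 1).

Step 2 — invert Sigma (cofactor / det for 3×3, or solve directly):
  Sigma^{-1} = [[0.1486, -0.0171, -0.0229],
 [-0.0171, 0.1943, -0.0743],
 [-0.0229, -0.0743, 0.2343]].

Step 3 — form the quadratic (x - mu)^T · Sigma^{-1} · (x - mu):
  Sigma^{-1} · (x - mu) = (0.3714, 0.4571, -0.0571).
  (x - mu)^T · [Sigma^{-1} · (x - mu)] = (3)·(0.3714) + (3)·(0.4571) + (1)·(-0.0571) = 2.4286.

Step 4 — take square root: d = √(2.4286) ≈ 1.5584.

d(x, mu) = √(2.4286) ≈ 1.5584


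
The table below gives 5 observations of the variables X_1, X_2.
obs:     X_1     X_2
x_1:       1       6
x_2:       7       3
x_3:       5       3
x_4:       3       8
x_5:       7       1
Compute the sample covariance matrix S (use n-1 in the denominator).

Step 1 — column means:
  mean(X_1) = (1 + 7 + 5 + 3 + 7) / 5 = 23/5 = 4.6
  mean(X_2) = (6 + 3 + 3 + 8 + 1) / 5 = 21/5 = 4.2

Step 2 — sample covariance S[i,j] = (1/(n-1)) · Σ_k (x_{k,i} - mean_i) · (x_{k,j} - mean_j), with n-1 = 4.
  S[X_1,X_1] = ((-3.6)·(-3.6) + (2.4)·(2.4) + (0.4)·(0.4) + (-1.6)·(-1.6) + (2.4)·(2.4)) / 4 = 27.2/4 = 6.8
  S[X_1,X_2] = ((-3.6)·(1.8) + (2.4)·(-1.2) + (0.4)·(-1.2) + (-1.6)·(3.8) + (2.4)·(-3.2)) / 4 = -23.6/4 = -5.9
  S[X_2,X_2] = ((1.8)·(1.8) + (-1.2)·(-1.2) + (-1.2)·(-1.2) + (3.8)·(3.8) + (-3.2)·(-3.2)) / 4 = 30.8/4 = 7.7

S is symmetric (S[j,i] = S[i,j]). Assembling:

S = [[6.8, -5.9],
 [-5.9, 7.7]]


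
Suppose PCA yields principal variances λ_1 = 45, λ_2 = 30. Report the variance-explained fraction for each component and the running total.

Step 1 — total variance = trace(Sigma) = Σ λ_i = 45 + 30 = 75.

Step 2 — fraction explained by component i = λ_i / Σ λ:
  PC1: 45/75 = 0.6
  PC2: 30/75 = 0.4

Step 3 — cumulative fraction after k components = (λ_1 + ... + λ_k) / Σ λ:
  k = 1: 45/75 = 0.6
  k = 2: (45 + 30)/75 = 75/75 = 1

Summary (fraction, with percent):

explained: PC1 0.6 (60%), PC2 0.4 (40%);  cumulative: 0.6, 1


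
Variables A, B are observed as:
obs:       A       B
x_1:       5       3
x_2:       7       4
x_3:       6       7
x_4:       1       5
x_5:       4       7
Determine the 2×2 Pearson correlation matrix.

Step 1 — column means:
  mean(A) = (5 + 7 + 6 + 1 + 4) / 5 = 23/5 = 4.6
  mean(B) = (3 + 4 + 7 + 5 + 7) / 5 = 26/5 = 5.2

Step 2 — sample variances and covariances s[i,j] = (1/(n-1)) · Σ_k (x_{k,i} - mean_i) · (x_{k,j} - mean_j), with n-1 = 4:
  s[A,A] = ((0.4)·(0.4) + (2.4)·(2.4) + (1.4)·(1.4) + (-3.6)·(-3.6) + (-0.6)·(-0.6)) / 4 = 21.2/4 = 5.3
  s[A,B] = ((0.4)·(-2.2) + (2.4)·(-1.2) + (1.4)·(1.8) + (-3.6)·(-0.2) + (-0.6)·(1.8)) / 4 = -1.6/4 = -0.4
  s[B,B] = ((-2.2)·(-2.2) + (-1.2)·(-1.2) + (1.8)·(1.8) + (-0.2)·(-0.2) + (1.8)·(1.8)) / 4 = 12.8/4 = 3.2
  Sample standard deviations s_i = √(s[i,i]):
  s(A) = √(5.3) = 2.3022
  s(B) = √(3.2) = 1.7889

Step 3 — r_{ij} = s_{ij} / (s_i · s_j):
  r[A,A] = 1 (diagonal).
  r[A,B] = -0.4 / (2.3022 · 1.7889) = -0.4 / 4.1183 = -0.0971
  r[B,B] = 1 (diagonal).

R is symmetric with unit diagonal. Assembling:

R = [[1, -0.0971],
 [-0.0971, 1]]


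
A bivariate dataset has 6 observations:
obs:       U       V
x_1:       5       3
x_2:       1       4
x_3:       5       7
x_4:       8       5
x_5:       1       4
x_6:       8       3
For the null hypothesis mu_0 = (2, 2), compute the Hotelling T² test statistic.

Step 1 — sample mean vector:
  mean(U) = (5 + 1 + 5 + 8 + 1 + 8) / 6 = 28/6 = 4.6667
  mean(V) = (3 + 4 + 7 + 5 + 4 + 3) / 6 = 26/6 = 4.3333
  x̄ = (4.6667, 4.3333),  deviation x̄ - mu_0 = (4.6667, 4.3333) - (2, 2) = (2.6667, 2.3333).

Step 2 — sample covariance matrix, S[i,j] = (1/(n-1)) · Σ_k (x_{k,i} - mean_i) · (x_{k,j} - mean_j), divisor n-1 = 5:
  S[U,U] = ((0.3333)·(0.3333) + (-3.6667)·(-3.6667) + (0.3333)·(0.3333) + (3.3333)·(3.3333) + (-3.6667)·(-3.6667) + (3.3333)·(3.3333)) / 5 = 49.3333/5 = 9.8667
  S[U,V] = ((0.3333)·(-1.3333) + (-3.6667)·(-0.3333) + (0.3333)·(2.6667) + (3.3333)·(0.6667) + (-3.6667)·(-0.3333) + (3.3333)·(-1.3333)) / 5 = 0.6667/5 = 0.1333
  S[V,V] = ((-1.3333)·(-1.3333) + (-0.3333)·(-0.3333) + (2.6667)·(2.6667) + (0.6667)·(0.6667) + (-0.3333)·(-0.3333) + (-1.3333)·(-1.3333)) / 5 = 11.3333/5 = 2.2667
  S = [[9.8667, 0.1333],
 [0.1333, 2.2667]].

Step 3 — invert S. det(S) = 9.8667·2.2667 - (0.1333)² = 22.3467.
  S^{-1} = (1/det) · [[d, -b], [-b, a]] = [[0.1014, -0.006],
 [-0.006, 0.4415]].

Step 4 — quadratic form (x̄ - mu_0)^T · S^{-1} · (x̄ - mu_0):
  S^{-1} · (x̄ - mu_0) = (0.2566, 1.0143),
  (x̄ - mu_0)^T · [...] = (2.6667)·(0.2566) + (2.3333)·(1.0143) = 3.0509.

Step 5 — scale by n: T² = 6 · 3.0509 = 18.3055.

T² ≈ 18.3055


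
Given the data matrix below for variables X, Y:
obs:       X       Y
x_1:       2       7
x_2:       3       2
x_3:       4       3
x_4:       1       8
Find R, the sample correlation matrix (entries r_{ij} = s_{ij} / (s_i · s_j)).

Step 1 — column means:
  mean(X) = (2 + 3 + 4 + 1) / 4 = 10/4 = 2.5
  mean(Y) = (7 + 2 + 3 + 8) / 4 = 20/4 = 5

Step 2 — sample variances and covariances s[i,j] = (1/(n-1)) · Σ_k (x_{k,i} - mean_i) · (x_{k,j} - mean_j), with n-1 = 3:
  s[X,X] = ((-0.5)·(-0.5) + (0.5)·(0.5) + (1.5)·(1.5) + (-1.5)·(-1.5)) / 3 = 5/3 = 1.6667
  s[X,Y] = ((-0.5)·(2) + (0.5)·(-3) + (1.5)·(-2) + (-1.5)·(3)) / 3 = -10/3 = -3.3333
  s[Y,Y] = ((2)·(2) + (-3)·(-3) + (-2)·(-2) + (3)·(3)) / 3 = 26/3 = 8.6667
  Sample standard deviations s_i = √(s[i,i]):
  s(X) = √(1.6667) = 1.291
  s(Y) = √(8.6667) = 2.9439

Step 3 — r_{ij} = s_{ij} / (s_i · s_j):
  r[X,X] = 1 (diagonal).
  r[X,Y] = -3.3333 / (1.291 · 2.9439) = -3.3333 / 3.8006 = -0.8771
  r[Y,Y] = 1 (diagonal).

R is symmetric with unit diagonal. Assembling:

R = [[1, -0.8771],
 [-0.8771, 1]]


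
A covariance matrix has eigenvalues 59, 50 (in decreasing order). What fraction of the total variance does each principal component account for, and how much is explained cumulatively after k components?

Step 1 — total variance = trace(Sigma) = Σ λ_i = 59 + 50 = 109.

Step 2 — fraction explained by component i = λ_i / Σ λ:
  PC1: 59/109 = 0.5413
  PC2: 50/109 = 0.4587

Step 3 — cumulative fraction after k components = (λ_1 + ... + λ_k) / Σ λ:
  k = 1: 59/109 = 0.5413
  k = 2: (59 + 50)/109 = 109/109 = 1

Summary (fraction, with percent):

explained: PC1 0.5413 (54.13%), PC2 0.4587 (45.87%);  cumulative: 0.5413, 1


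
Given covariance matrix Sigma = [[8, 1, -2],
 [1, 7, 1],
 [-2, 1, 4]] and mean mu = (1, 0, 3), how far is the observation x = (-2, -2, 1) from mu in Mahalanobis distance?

Step 1 — centre the observation: (x - mu) = (-3, -2, -2).

Step 2 — invert Sigma (cofactor / det for 3×3, or solve directly):
  Sigma^{-1} = [[0.15, -0.0333, 0.0833],
 [-0.0333, 0.1556, -0.0556],
 [0.0833, -0.0556, 0.3056]].

Step 3 — form the quadratic (x - mu)^T · Sigma^{-1} · (x - mu):
  Sigma^{-1} · (x - mu) = (-0.55, -0.1, -0.75).
  (x - mu)^T · [Sigma^{-1} · (x - mu)] = (-3)·(-0.55) + (-2)·(-0.1) + (-2)·(-0.75) = 3.35.

Step 4 — take square root: d = √(3.35) ≈ 1.8303.

d(x, mu) = √(3.35) ≈ 1.8303


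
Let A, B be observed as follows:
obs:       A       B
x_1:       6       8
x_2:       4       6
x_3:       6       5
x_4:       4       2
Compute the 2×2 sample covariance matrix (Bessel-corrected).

Step 1 — column means:
  mean(A) = (6 + 4 + 6 + 4) / 4 = 20/4 = 5
  mean(B) = (8 + 6 + 5 + 2) / 4 = 21/4 = 5.25

Step 2 — sample covariance S[i,j] = (1/(n-1)) · Σ_k (x_{k,i} - mean_i) · (x_{k,j} - mean_j), with n-1 = 3.
  S[A,A] = ((1)·(1) + (-1)·(-1) + (1)·(1) + (-1)·(-1)) / 3 = 4/3 = 1.3333
  S[A,B] = ((1)·(2.75) + (-1)·(0.75) + (1)·(-0.25) + (-1)·(-3.25)) / 3 = 5/3 = 1.6667
  S[B,B] = ((2.75)·(2.75) + (0.75)·(0.75) + (-0.25)·(-0.25) + (-3.25)·(-3.25)) / 3 = 18.75/3 = 6.25

S is symmetric (S[j,i] = S[i,j]). Assembling:

S = [[1.3333, 1.6667],
 [1.6667, 6.25]]


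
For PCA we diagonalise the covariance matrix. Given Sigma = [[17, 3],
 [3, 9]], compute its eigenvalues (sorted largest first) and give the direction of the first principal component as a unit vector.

Step 1 — characteristic polynomial of 2×2 Sigma:
  det(Sigma - λI) = λ² - trace · λ + det = 0.
  trace = 17 + 9 = 26, det = 17·9 - (3)² = 144.
Step 2 — discriminant:
  Δ = trace² - 4·det = 676 - 576 = 100.
Step 3 — eigenvalues:
  λ = (trace ± √Δ)/2 = (26 ± 10)/2,
  λ_1 = 18,  λ_2 = 8.

Step 4 — unit eigenvector for λ_1: solve (Sigma - λ_1 I)v = 0. First row:
  (17 - 18)·v_x + (3)·v_y = 0, i.e. (-1)·v_x + (3)·v_y = 0,
  so v ∝ (b, λ_1 - a) = (3, 1) = u.
  ||u|| = √((3)² + (1)²) = √(10) ≈ 3.1623,
  v_1 = u/||u|| ≈ (0.9487, 0.3162) (||v_1|| = 1).

λ_1 = 18,  λ_2 = 8;  v_1 ≈ (0.9487, 0.3162)


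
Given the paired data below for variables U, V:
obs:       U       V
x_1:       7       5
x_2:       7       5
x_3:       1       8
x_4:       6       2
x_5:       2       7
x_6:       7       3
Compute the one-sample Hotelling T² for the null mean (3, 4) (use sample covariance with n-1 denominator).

Step 1 — sample mean vector:
  mean(U) = (7 + 7 + 1 + 6 + 2 + 7) / 6 = 30/6 = 5
  mean(V) = (5 + 5 + 8 + 2 + 7 + 3) / 6 = 30/6 = 5
  x̄ = (5, 5),  deviation x̄ - mu_0 = (5, 5) - (3, 4) = (2, 1).

Step 2 — sample covariance matrix, S[i,j] = (1/(n-1)) · Σ_k (x_{k,i} - mean_i) · (x_{k,j} - mean_j), divisor n-1 = 5:
  S[U,U] = ((2)·(2) + (2)·(2) + (-4)·(-4) + (1)·(1) + (-3)·(-3) + (2)·(2)) / 5 = 38/5 = 7.6
  S[U,V] = ((2)·(0) + (2)·(0) + (-4)·(3) + (1)·(-3) + (-3)·(2) + (2)·(-2)) / 5 = -25/5 = -5
  S[V,V] = ((0)·(0) + (0)·(0) + (3)·(3) + (-3)·(-3) + (2)·(2) + (-2)·(-2)) / 5 = 26/5 = 5.2
  S = [[7.6, -5],
 [-5, 5.2]].

Step 3 — invert S. det(S) = 7.6·5.2 - (-5)² = 14.52.
  S^{-1} = (1/det) · [[d, -b], [-b, a]] = [[0.3581, 0.3444],
 [0.3444, 0.5234]].

Step 4 — quadratic form (x̄ - mu_0)^T · S^{-1} · (x̄ - mu_0):
  S^{-1} · (x̄ - mu_0) = (1.0606, 1.2121),
  (x̄ - mu_0)^T · [...] = (2)·(1.0606) + (1)·(1.2121) = 3.3333.

Step 5 — scale by n: T² = 6 · 3.3333 = 20.

T² ≈ 20


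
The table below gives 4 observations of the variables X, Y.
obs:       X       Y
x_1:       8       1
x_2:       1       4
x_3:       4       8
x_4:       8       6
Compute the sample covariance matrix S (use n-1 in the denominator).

Step 1 — column means:
  mean(X) = (8 + 1 + 4 + 8) / 4 = 21/4 = 5.25
  mean(Y) = (1 + 4 + 8 + 6) / 4 = 19/4 = 4.75

Step 2 — sample covariance S[i,j] = (1/(n-1)) · Σ_k (x_{k,i} - mean_i) · (x_{k,j} - mean_j), with n-1 = 3.
  S[X,X] = ((2.75)·(2.75) + (-4.25)·(-4.25) + (-1.25)·(-1.25) + (2.75)·(2.75)) / 3 = 34.75/3 = 11.5833
  S[X,Y] = ((2.75)·(-3.75) + (-4.25)·(-0.75) + (-1.25)·(3.25) + (2.75)·(1.25)) / 3 = -7.75/3 = -2.5833
  S[Y,Y] = ((-3.75)·(-3.75) + (-0.75)·(-0.75) + (3.25)·(3.25) + (1.25)·(1.25)) / 3 = 26.75/3 = 8.9167

S is symmetric (S[j,i] = S[i,j]). Assembling:

S = [[11.5833, -2.5833],
 [-2.5833, 8.9167]]


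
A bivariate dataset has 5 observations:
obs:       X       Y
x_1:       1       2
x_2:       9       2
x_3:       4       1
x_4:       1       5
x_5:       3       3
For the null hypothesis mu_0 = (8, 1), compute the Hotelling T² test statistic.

Step 1 — sample mean vector:
  mean(X) = (1 + 9 + 4 + 1 + 3) / 5 = 18/5 = 3.6
  mean(Y) = (2 + 2 + 1 + 5 + 3) / 5 = 13/5 = 2.6
  x̄ = (3.6, 2.6),  deviation x̄ - mu_0 = (3.6, 2.6) - (8, 1) = (-4.4, 1.6).

Step 2 — sample covariance matrix, S[i,j] = (1/(n-1)) · Σ_k (x_{k,i} - mean_i) · (x_{k,j} - mean_j), divisor n-1 = 4:
  S[X,X] = ((-2.6)·(-2.6) + (5.4)·(5.4) + (0.4)·(0.4) + (-2.6)·(-2.6) + (-0.6)·(-0.6)) / 4 = 43.2/4 = 10.8
  S[X,Y] = ((-2.6)·(-0.6) + (5.4)·(-0.6) + (0.4)·(-1.6) + (-2.6)·(2.4) + (-0.6)·(0.4)) / 4 = -8.8/4 = -2.2
  S[Y,Y] = ((-0.6)·(-0.6) + (-0.6)·(-0.6) + (-1.6)·(-1.6) + (2.4)·(2.4) + (0.4)·(0.4)) / 4 = 9.2/4 = 2.3
  S = [[10.8, -2.2],
 [-2.2, 2.3]].

Step 3 — invert S. det(S) = 10.8·2.3 - (-2.2)² = 20.
  S^{-1} = (1/det) · [[d, -b], [-b, a]] = [[0.115, 0.11],
 [0.11, 0.54]].

Step 4 — quadratic form (x̄ - mu_0)^T · S^{-1} · (x̄ - mu_0):
  S^{-1} · (x̄ - mu_0) = (-0.33, 0.38),
  (x̄ - mu_0)^T · [...] = (-4.4)·(-0.33) + (1.6)·(0.38) = 2.06.

Step 5 — scale by n: T² = 5 · 2.06 = 10.3.

T² ≈ 10.3


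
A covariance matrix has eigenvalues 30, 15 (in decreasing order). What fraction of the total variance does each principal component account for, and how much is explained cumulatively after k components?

Step 1 — total variance = trace(Sigma) = Σ λ_i = 30 + 15 = 45.

Step 2 — fraction explained by component i = λ_i / Σ λ:
  PC1: 30/45 = 0.6667
  PC2: 15/45 = 0.3333

Step 3 — cumulative fraction after k components = (λ_1 + ... + λ_k) / Σ λ:
  k = 1: 30/45 = 0.6667
  k = 2: (30 + 15)/45 = 45/45 = 1

Summary (fraction, with percent):

explained: PC1 0.6667 (66.67%), PC2 0.3333 (33.33%);  cumulative: 0.6667, 1


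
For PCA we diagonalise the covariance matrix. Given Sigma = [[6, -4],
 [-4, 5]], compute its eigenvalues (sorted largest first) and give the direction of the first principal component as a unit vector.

Step 1 — characteristic polynomial of 2×2 Sigma:
  det(Sigma - λI) = λ² - trace · λ + det = 0.
  trace = 6 + 5 = 11, det = 6·5 - (-4)² = 14.
Step 2 — discriminant:
  Δ = trace² - 4·det = 121 - 56 = 65.
Step 3 — eigenvalues:
  λ = (trace ± √Δ)/2 = (11 ± 8.0623)/2,
  λ_1 = 9.5311,  λ_2 = 1.4689.

Step 4 — unit eigenvector for λ_1: solve (Sigma - λ_1 I)v = 0. First row:
  (6 - 9.5311)·v_x + (-4)·v_y = 0, i.e. (-3.5311)·v_x + (-4)·v_y = 0,
  so v ∝ (b, λ_1 - a) = (-4, 3.5311); multiply by -1 so the first entry is positive: u = (4, -3.5311).
  ||u|| = √((4)² + (-3.5311)²) = √(28.4689) ≈ 5.3356,
  v_1 = u/||u|| ≈ (0.7497, -0.6618) (||v_1|| = 1).

λ_1 = 9.5311,  λ_2 = 1.4689;  v_1 ≈ (0.7497, -0.6618)


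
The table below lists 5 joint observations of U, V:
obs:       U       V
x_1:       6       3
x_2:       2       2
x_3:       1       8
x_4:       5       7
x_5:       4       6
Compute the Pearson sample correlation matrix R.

Step 1 — column means:
  mean(U) = (6 + 2 + 1 + 5 + 4) / 5 = 18/5 = 3.6
  mean(V) = (3 + 2 + 8 + 7 + 6) / 5 = 26/5 = 5.2

Step 2 — sample variances and covariances s[i,j] = (1/(n-1)) · Σ_k (x_{k,i} - mean_i) · (x_{k,j} - mean_j), with n-1 = 4:
  s[U,U] = ((2.4)·(2.4) + (-1.6)·(-1.6) + (-2.6)·(-2.6) + (1.4)·(1.4) + (0.4)·(0.4)) / 4 = 17.2/4 = 4.3
  s[U,V] = ((2.4)·(-2.2) + (-1.6)·(-3.2) + (-2.6)·(2.8) + (1.4)·(1.8) + (0.4)·(0.8)) / 4 = -4.6/4 = -1.15
  s[V,V] = ((-2.2)·(-2.2) + (-3.2)·(-3.2) + (2.8)·(2.8) + (1.8)·(1.8) + (0.8)·(0.8)) / 4 = 26.8/4 = 6.7
  Sample standard deviations s_i = √(s[i,i]):
  s(U) = √(4.3) = 2.0736
  s(V) = √(6.7) = 2.5884

Step 3 — r_{ij} = s_{ij} / (s_i · s_j):
  r[U,U] = 1 (diagonal).
  r[U,V] = -1.15 / (2.0736 · 2.5884) = -1.15 / 5.3675 = -0.2143
  r[V,V] = 1 (diagonal).

R is symmetric with unit diagonal. Assembling:

R = [[1, -0.2143],
 [-0.2143, 1]]


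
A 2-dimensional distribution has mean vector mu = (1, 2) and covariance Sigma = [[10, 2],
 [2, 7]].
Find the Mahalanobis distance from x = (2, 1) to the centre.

Step 1 — centre the observation: (x - mu) = (1, -1).

Step 2 — invert Sigma. det(Sigma) = 10·7 - (2)² = 66.
  Sigma^{-1} = (1/det) · [[d, -b], [-b, a]] = [[0.1061, -0.0303],
 [-0.0303, 0.1515]].

Step 3 — form the quadratic (x - mu)^T · Sigma^{-1} · (x - mu):
  Sigma^{-1} · (x - mu) = (0.1364, -0.1818).
  (x - mu)^T · [Sigma^{-1} · (x - mu)] = (1)·(0.1364) + (-1)·(-0.1818) = 0.3182.

Step 4 — take square root: d = √(0.3182) ≈ 0.5641.

d(x, mu) = √(0.3182) ≈ 0.5641


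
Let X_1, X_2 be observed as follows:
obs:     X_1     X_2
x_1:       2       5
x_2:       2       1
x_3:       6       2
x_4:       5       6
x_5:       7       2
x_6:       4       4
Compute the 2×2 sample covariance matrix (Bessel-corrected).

Step 1 — column means:
  mean(X_1) = (2 + 2 + 6 + 5 + 7 + 4) / 6 = 26/6 = 4.3333
  mean(X_2) = (5 + 1 + 2 + 6 + 2 + 4) / 6 = 20/6 = 3.3333

Step 2 — sample covariance S[i,j] = (1/(n-1)) · Σ_k (x_{k,i} - mean_i) · (x_{k,j} - mean_j), with n-1 = 5.
  S[X_1,X_1] = ((-2.3333)·(-2.3333) + (-2.3333)·(-2.3333) + (1.6667)·(1.6667) + (0.6667)·(0.6667) + (2.6667)·(2.6667) + (-0.3333)·(-0.3333)) / 5 = 21.3333/5 = 4.2667
  S[X_1,X_2] = ((-2.3333)·(1.6667) + (-2.3333)·(-2.3333) + (1.6667)·(-1.3333) + (0.6667)·(2.6667) + (2.6667)·(-1.3333) + (-0.3333)·(0.6667)) / 5 = -2.6667/5 = -0.5333
  S[X_2,X_2] = ((1.6667)·(1.6667) + (-2.3333)·(-2.3333) + (-1.3333)·(-1.3333) + (2.6667)·(2.6667) + (-1.3333)·(-1.3333) + (0.6667)·(0.6667)) / 5 = 19.3333/5 = 3.8667

S is symmetric (S[j,i] = S[i,j]). Assembling:

S = [[4.2667, -0.5333],
 [-0.5333, 3.8667]]


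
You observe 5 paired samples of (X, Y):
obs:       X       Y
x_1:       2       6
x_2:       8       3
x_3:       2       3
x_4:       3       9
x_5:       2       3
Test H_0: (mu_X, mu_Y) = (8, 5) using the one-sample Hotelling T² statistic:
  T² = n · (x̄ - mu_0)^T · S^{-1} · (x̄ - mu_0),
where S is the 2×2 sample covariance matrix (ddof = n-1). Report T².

Step 1 — sample mean vector:
  mean(X) = (2 + 8 + 2 + 3 + 2) / 5 = 17/5 = 3.4
  mean(Y) = (6 + 3 + 3 + 9 + 3) / 5 = 24/5 = 4.8
  x̄ = (3.4, 4.8),  deviation x̄ - mu_0 = (3.4, 4.8) - (8, 5) = (-4.6, -0.2).

Step 2 — sample covariance matrix, S[i,j] = (1/(n-1)) · Σ_k (x_{k,i} - mean_i) · (x_{k,j} - mean_j), divisor n-1 = 4:
  S[X,X] = ((-1.4)·(-1.4) + (4.6)·(4.6) + (-1.4)·(-1.4) + (-0.4)·(-0.4) + (-1.4)·(-1.4)) / 4 = 27.2/4 = 6.8
  S[X,Y] = ((-1.4)·(1.2) + (4.6)·(-1.8) + (-1.4)·(-1.8) + (-0.4)·(4.2) + (-1.4)·(-1.8)) / 4 = -6.6/4 = -1.65
  S[Y,Y] = ((1.2)·(1.2) + (-1.8)·(-1.8) + (-1.8)·(-1.8) + (4.2)·(4.2) + (-1.8)·(-1.8)) / 4 = 28.8/4 = 7.2
  S = [[6.8, -1.65],
 [-1.65, 7.2]].

Step 3 — invert S. det(S) = 6.8·7.2 - (-1.65)² = 46.2375.
  S^{-1} = (1/det) · [[d, -b], [-b, a]] = [[0.1557, 0.0357],
 [0.0357, 0.1471]].

Step 4 — quadratic form (x̄ - mu_0)^T · S^{-1} · (x̄ - mu_0):
  S^{-1} · (x̄ - mu_0) = (-0.7234, -0.1936),
  (x̄ - mu_0)^T · [...] = (-4.6)·(-0.7234) + (-0.2)·(-0.1936) = 3.3665.

Step 5 — scale by n: T² = 5 · 3.3665 = 16.8327.

T² ≈ 16.8327


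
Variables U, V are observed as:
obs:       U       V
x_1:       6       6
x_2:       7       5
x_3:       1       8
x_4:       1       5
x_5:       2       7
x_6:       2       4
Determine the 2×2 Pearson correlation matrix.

Step 1 — column means:
  mean(U) = (6 + 7 + 1 + 1 + 2 + 2) / 6 = 19/6 = 3.1667
  mean(V) = (6 + 5 + 8 + 5 + 7 + 4) / 6 = 35/6 = 5.8333

Step 2 — sample variances and covariances s[i,j] = (1/(n-1)) · Σ_k (x_{k,i} - mean_i) · (x_{k,j} - mean_j), with n-1 = 5:
  s[U,U] = ((2.8333)·(2.8333) + (3.8333)·(3.8333) + (-2.1667)·(-2.1667) + (-2.1667)·(-2.1667) + (-1.1667)·(-1.1667) + (-1.1667)·(-1.1667)) / 5 = 34.8333/5 = 6.9667
  s[U,V] = ((2.8333)·(0.1667) + (3.8333)·(-0.8333) + (-2.1667)·(2.1667) + (-2.1667)·(-0.8333) + (-1.1667)·(1.1667) + (-1.1667)·(-1.8333)) / 5 = -4.8333/5 = -0.9667
  s[V,V] = ((0.1667)·(0.1667) + (-0.8333)·(-0.8333) + (2.1667)·(2.1667) + (-0.8333)·(-0.8333) + (1.1667)·(1.1667) + (-1.8333)·(-1.8333)) / 5 = 10.8333/5 = 2.1667
  Sample standard deviations s_i = √(s[i,i]):
  s(U) = √(6.9667) = 2.6394
  s(V) = √(2.1667) = 1.472

Step 3 — r_{ij} = s_{ij} / (s_i · s_j):
  r[U,U] = 1 (diagonal).
  r[U,V] = -0.9667 / (2.6394 · 1.472) = -0.9667 / 3.8852 = -0.2488
  r[V,V] = 1 (diagonal).

R is symmetric with unit diagonal. Assembling:

R = [[1, -0.2488],
 [-0.2488, 1]]


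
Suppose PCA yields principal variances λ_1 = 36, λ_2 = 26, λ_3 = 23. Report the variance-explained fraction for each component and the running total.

Step 1 — total variance = trace(Sigma) = Σ λ_i = 36 + 26 + 23 = 85.

Step 2 — fraction explained by component i = λ_i / Σ λ:
  PC1: 36/85 = 0.4235
  PC2: 26/85 = 0.3059
  PC3: 23/85 = 0.2706

Step 3 — cumulative fraction after k components = (λ_1 + ... + λ_k) / Σ λ:
  k = 1: 36/85 = 0.4235
  k = 2: (36 + 26)/85 = 62/85 = 0.7294
  k = 3: (36 + 26 + 23)/85 = 85/85 = 1

Summary (fraction, with percent):

explained: PC1 0.4235 (42.35%), PC2 0.3059 (30.59%), PC3 0.2706 (27.06%);  cumulative: 0.4235, 0.7294, 1


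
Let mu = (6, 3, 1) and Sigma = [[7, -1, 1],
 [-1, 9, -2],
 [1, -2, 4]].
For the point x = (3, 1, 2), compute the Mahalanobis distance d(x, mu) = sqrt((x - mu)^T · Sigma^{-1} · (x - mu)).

Step 1 — centre the observation: (x - mu) = (-3, -2, 1).

Step 2 — invert Sigma (cofactor / det for 3×3, or solve directly):
  Sigma^{-1} = [[0.1488, 0.0093, -0.0326],
 [0.0093, 0.1256, 0.0605],
 [-0.0326, 0.0605, 0.2884]].

Step 3 — form the quadratic (x - mu)^T · Sigma^{-1} · (x - mu):
  Sigma^{-1} · (x - mu) = (-0.4977, -0.2186, 0.2651).
  (x - mu)^T · [Sigma^{-1} · (x - mu)] = (-3)·(-0.4977) + (-2)·(-0.2186) + (1)·(0.2651) = 2.1953.

Step 4 — take square root: d = √(2.1953) ≈ 1.4817.

d(x, mu) = √(2.1953) ≈ 1.4817


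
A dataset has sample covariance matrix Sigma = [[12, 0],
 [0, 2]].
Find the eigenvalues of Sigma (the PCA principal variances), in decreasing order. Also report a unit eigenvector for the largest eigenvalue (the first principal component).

Step 1 — characteristic polynomial of 2×2 Sigma:
  det(Sigma - λI) = λ² - trace · λ + det = 0.
  trace = 12 + 2 = 14, det = 12·2 - (0)² = 24.
Step 2 — discriminant:
  Δ = trace² - 4·det = 196 - 96 = 100.
Step 3 — eigenvalues:
  λ = (trace ± √Δ)/2 = (14 ± 10)/2,
  λ_1 = 12,  λ_2 = 2.

Step 4 — unit eigenvector for λ_1: Sigma is diagonal, so its eigenvectors are the coordinate axes. λ_1 = 12 is the diagonal entry on the first coordinate axis, hence
  v_1 = (1, 0) (||v_1|| = 1).

λ_1 = 12,  λ_2 = 2;  v_1 ≈ (1, 0)


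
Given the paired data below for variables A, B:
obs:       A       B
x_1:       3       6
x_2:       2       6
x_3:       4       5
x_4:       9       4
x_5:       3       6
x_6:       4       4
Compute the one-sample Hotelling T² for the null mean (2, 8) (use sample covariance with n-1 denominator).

Step 1 — sample mean vector:
  mean(A) = (3 + 2 + 4 + 9 + 3 + 4) / 6 = 25/6 = 4.1667
  mean(B) = (6 + 6 + 5 + 4 + 6 + 4) / 6 = 31/6 = 5.1667
  x̄ = (4.1667, 5.1667),  deviation x̄ - mu_0 = (4.1667, 5.1667) - (2, 8) = (2.1667, -2.8333).

Step 2 — sample covariance matrix, S[i,j] = (1/(n-1)) · Σ_k (x_{k,i} - mean_i) · (x_{k,j} - mean_j), divisor n-1 = 5:
  S[A,A] = ((-1.1667)·(-1.1667) + (-2.1667)·(-2.1667) + (-0.1667)·(-0.1667) + (4.8333)·(4.8333) + (-1.1667)·(-1.1667) + (-0.1667)·(-0.1667)) / 5 = 30.8333/5 = 6.1667
  S[A,B] = ((-1.1667)·(0.8333) + (-2.1667)·(0.8333) + (-0.1667)·(-0.1667) + (4.8333)·(-1.1667) + (-1.1667)·(0.8333) + (-0.1667)·(-1.1667)) / 5 = -9.1667/5 = -1.8333
  S[B,B] = ((0.8333)·(0.8333) + (0.8333)·(0.8333) + (-0.1667)·(-0.1667) + (-1.1667)·(-1.1667) + (0.8333)·(0.8333) + (-1.1667)·(-1.1667)) / 5 = 4.8333/5 = 0.9667
  S = [[6.1667, -1.8333],
 [-1.8333, 0.9667]].

Step 3 — invert S. det(S) = 6.1667·0.9667 - (-1.8333)² = 2.6.
  S^{-1} = (1/det) · [[d, -b], [-b, a]] = [[0.3718, 0.7051],
 [0.7051, 2.3718]].

Step 4 — quadratic form (x̄ - mu_0)^T · S^{-1} · (x̄ - mu_0):
  S^{-1} · (x̄ - mu_0) = (-1.1923, -5.1923),
  (x̄ - mu_0)^T · [...] = (2.1667)·(-1.1923) + (-2.8333)·(-5.1923) = 12.1282.

Step 5 — scale by n: T² = 6 · 12.1282 = 72.7692.

T² ≈ 72.7692


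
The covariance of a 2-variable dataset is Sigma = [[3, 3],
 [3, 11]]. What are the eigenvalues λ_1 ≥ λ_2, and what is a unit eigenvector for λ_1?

Step 1 — characteristic polynomial of 2×2 Sigma:
  det(Sigma - λI) = λ² - trace · λ + det = 0.
  trace = 3 + 11 = 14, det = 3·11 - (3)² = 24.
Step 2 — discriminant:
  Δ = trace² - 4·det = 196 - 96 = 100.
Step 3 — eigenvalues:
  λ = (trace ± √Δ)/2 = (14 ± 10)/2,
  λ_1 = 12,  λ_2 = 2.

Step 4 — unit eigenvector for λ_1: solve (Sigma - λ_1 I)v = 0. First row:
  (3 - 12)·v_x + (3)·v_y = 0, i.e. (-9)·v_x + (3)·v_y = 0,
  so v ∝ (b, λ_1 - a) = (3, 9) = u.
  ||u|| = √((3)² + (9)²) = √(90) ≈ 9.4868,
  v_1 = u/||u|| ≈ (0.3162, 0.9487) (||v_1|| = 1).

λ_1 = 12,  λ_2 = 2;  v_1 ≈ (0.3162, 0.9487)


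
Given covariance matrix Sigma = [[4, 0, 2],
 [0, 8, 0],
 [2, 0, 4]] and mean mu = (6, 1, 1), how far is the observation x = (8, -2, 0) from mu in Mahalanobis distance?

Step 1 — centre the observation: (x - mu) = (2, -3, -1).

Step 2 — invert Sigma (cofactor / det for 3×3, or solve directly):
  Sigma^{-1} = [[0.3333, 0, -0.1667],
 [0, 0.125, 0],
 [-0.1667, 0, 0.3333]].

Step 3 — form the quadratic (x - mu)^T · Sigma^{-1} · (x - mu):
  Sigma^{-1} · (x - mu) = (0.8333, -0.375, -0.6667).
  (x - mu)^T · [Sigma^{-1} · (x - mu)] = (2)·(0.8333) + (-3)·(-0.375) + (-1)·(-0.6667) = 3.4583.

Step 4 — take square root: d = √(3.4583) ≈ 1.8597.

d(x, mu) = √(3.4583) ≈ 1.8597


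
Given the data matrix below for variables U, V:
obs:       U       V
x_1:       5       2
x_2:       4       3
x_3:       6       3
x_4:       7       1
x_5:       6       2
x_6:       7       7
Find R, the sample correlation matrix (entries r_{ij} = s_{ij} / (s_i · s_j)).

Step 1 — column means:
  mean(U) = (5 + 4 + 6 + 7 + 6 + 7) / 6 = 35/6 = 5.8333
  mean(V) = (2 + 3 + 3 + 1 + 2 + 7) / 6 = 18/6 = 3

Step 2 — sample variances and covariances s[i,j] = (1/(n-1)) · Σ_k (x_{k,i} - mean_i) · (x_{k,j} - mean_j), with n-1 = 5:
  s[U,U] = ((-0.8333)·(-0.8333) + (-1.8333)·(-1.8333) + (0.1667)·(0.1667) + (1.1667)·(1.1667) + (0.1667)·(0.1667) + (1.1667)·(1.1667)) / 5 = 6.8333/5 = 1.3667
  s[U,V] = ((-0.8333)·(-1) + (-1.8333)·(0) + (0.1667)·(0) + (1.1667)·(-2) + (0.1667)·(-1) + (1.1667)·(4)) / 5 = 3/5 = 0.6
  s[V,V] = ((-1)·(-1) + (0)·(0) + (0)·(0) + (-2)·(-2) + (-1)·(-1) + (4)·(4)) / 5 = 22/5 = 4.4
  Sample standard deviations s_i = √(s[i,i]):
  s(U) = √(1.3667) = 1.169
  s(V) = √(4.4) = 2.0976

Step 3 — r_{ij} = s_{ij} / (s_i · s_j):
  r[U,U] = 1 (diagonal).
  r[U,V] = 0.6 / (1.169 · 2.0976) = 0.6 / 2.4522 = 0.2447
  r[V,V] = 1 (diagonal).

R is symmetric with unit diagonal. Assembling:

R = [[1, 0.2447],
 [0.2447, 1]]


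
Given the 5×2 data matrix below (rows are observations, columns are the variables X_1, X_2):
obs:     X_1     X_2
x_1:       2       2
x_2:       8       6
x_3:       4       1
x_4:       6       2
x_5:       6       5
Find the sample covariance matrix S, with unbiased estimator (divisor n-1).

Step 1 — column means:
  mean(X_1) = (2 + 8 + 4 + 6 + 6) / 5 = 26/5 = 5.2
  mean(X_2) = (2 + 6 + 1 + 2 + 5) / 5 = 16/5 = 3.2

Step 2 — sample covariance S[i,j] = (1/(n-1)) · Σ_k (x_{k,i} - mean_i) · (x_{k,j} - mean_j), with n-1 = 4.
  S[X_1,X_1] = ((-3.2)·(-3.2) + (2.8)·(2.8) + (-1.2)·(-1.2) + (0.8)·(0.8) + (0.8)·(0.8)) / 4 = 20.8/4 = 5.2
  S[X_1,X_2] = ((-3.2)·(-1.2) + (2.8)·(2.8) + (-1.2)·(-2.2) + (0.8)·(-1.2) + (0.8)·(1.8)) / 4 = 14.8/4 = 3.7
  S[X_2,X_2] = ((-1.2)·(-1.2) + (2.8)·(2.8) + (-2.2)·(-2.2) + (-1.2)·(-1.2) + (1.8)·(1.8)) / 4 = 18.8/4 = 4.7

S is symmetric (S[j,i] = S[i,j]). Assembling:

S = [[5.2, 3.7],
 [3.7, 4.7]]


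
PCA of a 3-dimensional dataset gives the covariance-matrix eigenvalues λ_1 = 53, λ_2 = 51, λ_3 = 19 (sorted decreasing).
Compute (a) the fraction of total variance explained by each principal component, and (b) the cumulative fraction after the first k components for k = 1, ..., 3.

Step 1 — total variance = trace(Sigma) = Σ λ_i = 53 + 51 + 19 = 123.

Step 2 — fraction explained by component i = λ_i / Σ λ:
  PC1: 53/123 = 0.4309
  PC2: 51/123 = 0.4146
  PC3: 19/123 = 0.1545

Step 3 — cumulative fraction after k components = (λ_1 + ... + λ_k) / Σ λ:
  k = 1: 53/123 = 0.4309
  k = 2: (53 + 51)/123 = 104/123 = 0.8455
  k = 3: (53 + 51 + 19)/123 = 123/123 = 1

Summary (fraction, with percent):

explained: PC1 0.4309 (43.09%), PC2 0.4146 (41.46%), PC3 0.1545 (15.45%);  cumulative: 0.4309, 0.8455, 1


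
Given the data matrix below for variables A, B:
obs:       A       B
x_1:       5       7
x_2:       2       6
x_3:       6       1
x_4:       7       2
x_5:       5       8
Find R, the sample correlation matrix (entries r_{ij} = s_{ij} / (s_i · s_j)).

Step 1 — column means:
  mean(A) = (5 + 2 + 6 + 7 + 5) / 5 = 25/5 = 5
  mean(B) = (7 + 6 + 1 + 2 + 8) / 5 = 24/5 = 4.8

Step 2 — sample variances and covariances s[i,j] = (1/(n-1)) · Σ_k (x_{k,i} - mean_i) · (x_{k,j} - mean_j), with n-1 = 4:
  s[A,A] = ((0)·(0) + (-3)·(-3) + (1)·(1) + (2)·(2) + (0)·(0)) / 4 = 14/4 = 3.5
  s[A,B] = ((0)·(2.2) + (-3)·(1.2) + (1)·(-3.8) + (2)·(-2.8) + (0)·(3.2)) / 4 = -13/4 = -3.25
  s[B,B] = ((2.2)·(2.2) + (1.2)·(1.2) + (-3.8)·(-3.8) + (-2.8)·(-2.8) + (3.2)·(3.2)) / 4 = 38.8/4 = 9.7
  Sample standard deviations s_i = √(s[i,i]):
  s(A) = √(3.5) = 1.8708
  s(B) = √(9.7) = 3.1145

Step 3 — r_{ij} = s_{ij} / (s_i · s_j):
  r[A,A] = 1 (diagonal).
  r[A,B] = -3.25 / (1.8708 · 3.1145) = -3.25 / 5.8267 = -0.5578
  r[B,B] = 1 (diagonal).

R is symmetric with unit diagonal. Assembling:

R = [[1, -0.5578],
 [-0.5578, 1]]


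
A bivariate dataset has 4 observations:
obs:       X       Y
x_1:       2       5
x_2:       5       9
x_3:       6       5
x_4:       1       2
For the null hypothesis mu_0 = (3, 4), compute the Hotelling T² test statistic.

Step 1 — sample mean vector:
  mean(X) = (2 + 5 + 6 + 1) / 4 = 14/4 = 3.5
  mean(Y) = (5 + 9 + 5 + 2) / 4 = 21/4 = 5.25
  x̄ = (3.5, 5.25),  deviation x̄ - mu_0 = (3.5, 5.25) - (3, 4) = (0.5, 1.25).

Step 2 — sample covariance matrix, S[i,j] = (1/(n-1)) · Σ_k (x_{k,i} - mean_i) · (x_{k,j} - mean_j), divisor n-1 = 3:
  S[X,X] = ((-1.5)·(-1.5) + (1.5)·(1.5) + (2.5)·(2.5) + (-2.5)·(-2.5)) / 3 = 17/3 = 5.6667
  S[X,Y] = ((-1.5)·(-0.25) + (1.5)·(3.75) + (2.5)·(-0.25) + (-2.5)·(-3.25)) / 3 = 13.5/3 = 4.5
  S[Y,Y] = ((-0.25)·(-0.25) + (3.75)·(3.75) + (-0.25)·(-0.25) + (-3.25)·(-3.25)) / 3 = 24.75/3 = 8.25
  S = [[5.6667, 4.5],
 [4.5, 8.25]].

Step 3 — invert S. det(S) = 5.6667·8.25 - (4.5)² = 26.5.
  S^{-1} = (1/det) · [[d, -b], [-b, a]] = [[0.3113, -0.1698],
 [-0.1698, 0.2138]].

Step 4 — quadratic form (x̄ - mu_0)^T · S^{-1} · (x̄ - mu_0):
  S^{-1} · (x̄ - mu_0) = (-0.0566, 0.1824),
  (x̄ - mu_0)^T · [...] = (0.5)·(-0.0566) + (1.25)·(0.1824) = 0.1997.

Step 5 — scale by n: T² = 4 · 0.1997 = 0.7987.

T² ≈ 0.7987


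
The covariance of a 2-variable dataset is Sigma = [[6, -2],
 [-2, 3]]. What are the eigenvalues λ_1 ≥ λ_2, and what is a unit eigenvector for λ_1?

Step 1 — characteristic polynomial of 2×2 Sigma:
  det(Sigma - λI) = λ² - trace · λ + det = 0.
  trace = 6 + 3 = 9, det = 6·3 - (-2)² = 14.
Step 2 — discriminant:
  Δ = trace² - 4·det = 81 - 56 = 25.
Step 3 — eigenvalues:
  λ = (trace ± √Δ)/2 = (9 ± 5)/2,
  λ_1 = 7,  λ_2 = 2.

Step 4 — unit eigenvector for λ_1: solve (Sigma - λ_1 I)v = 0. First row:
  (6 - 7)·v_x + (-2)·v_y = 0, i.e. (-1)·v_x + (-2)·v_y = 0,
  so v ∝ (b, λ_1 - a) = (-2, 1); multiply by -1 so the first entry is positive: u = (2, -1).
  ||u|| = √((2)² + (-1)²) = √(5) ≈ 2.2361,
  v_1 = u/||u|| ≈ (0.8944, -0.4472) (||v_1|| = 1).

λ_1 = 7,  λ_2 = 2;  v_1 ≈ (0.8944, -0.4472)


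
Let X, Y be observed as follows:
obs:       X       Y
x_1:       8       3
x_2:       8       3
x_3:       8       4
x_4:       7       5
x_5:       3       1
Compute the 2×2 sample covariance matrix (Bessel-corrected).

Step 1 — column means:
  mean(X) = (8 + 8 + 8 + 7 + 3) / 5 = 34/5 = 6.8
  mean(Y) = (3 + 3 + 4 + 5 + 1) / 5 = 16/5 = 3.2

Step 2 — sample covariance S[i,j] = (1/(n-1)) · Σ_k (x_{k,i} - mean_i) · (x_{k,j} - mean_j), with n-1 = 4.
  S[X,X] = ((1.2)·(1.2) + (1.2)·(1.2) + (1.2)·(1.2) + (0.2)·(0.2) + (-3.8)·(-3.8)) / 4 = 18.8/4 = 4.7
  S[X,Y] = ((1.2)·(-0.2) + (1.2)·(-0.2) + (1.2)·(0.8) + (0.2)·(1.8) + (-3.8)·(-2.2)) / 4 = 9.2/4 = 2.3
  S[Y,Y] = ((-0.2)·(-0.2) + (-0.2)·(-0.2) + (0.8)·(0.8) + (1.8)·(1.8) + (-2.2)·(-2.2)) / 4 = 8.8/4 = 2.2

S is symmetric (S[j,i] = S[i,j]). Assembling:

S = [[4.7, 2.3],
 [2.3, 2.2]]


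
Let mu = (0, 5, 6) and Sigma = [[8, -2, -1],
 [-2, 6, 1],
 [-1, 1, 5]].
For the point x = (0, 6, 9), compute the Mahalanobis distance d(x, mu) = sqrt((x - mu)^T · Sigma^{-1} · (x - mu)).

Step 1 — centre the observation: (x - mu) = (0, 1, 3).

Step 2 — invert Sigma (cofactor / det for 3×3, or solve directly):
  Sigma^{-1} = [[0.1381, 0.0429, 0.019],
 [0.0429, 0.1857, -0.0286],
 [0.019, -0.0286, 0.2095]].

Step 3 — form the quadratic (x - mu)^T · Sigma^{-1} · (x - mu):
  Sigma^{-1} · (x - mu) = (0.1, 0.1, 0.6).
  (x - mu)^T · [Sigma^{-1} · (x - mu)] = (0)·(0.1) + (1)·(0.1) + (3)·(0.6) = 1.9.

Step 4 — take square root: d = √(1.9) ≈ 1.3784.

d(x, mu) = √(1.9) ≈ 1.3784


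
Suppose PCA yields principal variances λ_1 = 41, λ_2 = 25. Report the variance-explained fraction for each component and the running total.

Step 1 — total variance = trace(Sigma) = Σ λ_i = 41 + 25 = 66.

Step 2 — fraction explained by component i = λ_i / Σ λ:
  PC1: 41/66 = 0.6212
  PC2: 25/66 = 0.3788

Step 3 — cumulative fraction after k components = (λ_1 + ... + λ_k) / Σ λ:
  k = 1: 41/66 = 0.6212
  k = 2: (41 + 25)/66 = 66/66 = 1

Summary (fraction, with percent):

explained: PC1 0.6212 (62.12%), PC2 0.3788 (37.88%);  cumulative: 0.6212, 1


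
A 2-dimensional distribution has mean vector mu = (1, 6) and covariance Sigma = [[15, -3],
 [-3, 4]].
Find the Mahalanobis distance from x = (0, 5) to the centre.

Step 1 — centre the observation: (x - mu) = (-1, -1).

Step 2 — invert Sigma. det(Sigma) = 15·4 - (-3)² = 51.
  Sigma^{-1} = (1/det) · [[d, -b], [-b, a]] = [[0.0784, 0.0588],
 [0.0588, 0.2941]].

Step 3 — form the quadratic (x - mu)^T · Sigma^{-1} · (x - mu):
  Sigma^{-1} · (x - mu) = (-0.1373, -0.3529).
  (x - mu)^T · [Sigma^{-1} · (x - mu)] = (-1)·(-0.1373) + (-1)·(-0.3529) = 0.4902.

Step 4 — take square root: d = √(0.4902) ≈ 0.7001.

d(x, mu) = √(0.4902) ≈ 0.7001


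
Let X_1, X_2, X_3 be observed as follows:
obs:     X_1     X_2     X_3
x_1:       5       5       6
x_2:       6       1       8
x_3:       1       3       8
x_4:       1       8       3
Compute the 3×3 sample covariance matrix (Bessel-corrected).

Step 1 — column means:
  mean(X_1) = (5 + 6 + 1 + 1) / 4 = 13/4 = 3.25
  mean(X_2) = (5 + 1 + 3 + 8) / 4 = 17/4 = 4.25
  mean(X_3) = (6 + 8 + 8 + 3) / 4 = 25/4 = 6.25

Step 2 — sample covariance S[i,j] = (1/(n-1)) · Σ_k (x_{k,i} - mean_i) · (x_{k,j} - mean_j), with n-1 = 3.
  S[X_1,X_1] = ((1.75)·(1.75) + (2.75)·(2.75) + (-2.25)·(-2.25) + (-2.25)·(-2.25)) / 3 = 20.75/3 = 6.9167
  S[X_1,X_2] = ((1.75)·(0.75) + (2.75)·(-3.25) + (-2.25)·(-1.25) + (-2.25)·(3.75)) / 3 = -13.25/3 = -4.4167
  S[X_1,X_3] = ((1.75)·(-0.25) + (2.75)·(1.75) + (-2.25)·(1.75) + (-2.25)·(-3.25)) / 3 = 7.75/3 = 2.5833
  S[X_2,X_2] = ((0.75)·(0.75) + (-3.25)·(-3.25) + (-1.25)·(-1.25) + (3.75)·(3.75)) / 3 = 26.75/3 = 8.9167
  S[X_2,X_3] = ((0.75)·(-0.25) + (-3.25)·(1.75) + (-1.25)·(1.75) + (3.75)·(-3.25)) / 3 = -20.25/3 = -6.75
  S[X_3,X_3] = ((-0.25)·(-0.25) + (1.75)·(1.75) + (1.75)·(1.75) + (-3.25)·(-3.25)) / 3 = 16.75/3 = 5.5833

S is symmetric (S[j,i] = S[i,j]). Assembling:

S = [[6.9167, -4.4167, 2.5833],
 [-4.4167, 8.9167, -6.75],
 [2.5833, -6.75, 5.5833]]


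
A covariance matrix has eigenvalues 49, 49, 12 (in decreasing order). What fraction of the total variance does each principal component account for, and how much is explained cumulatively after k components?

Step 1 — total variance = trace(Sigma) = Σ λ_i = 49 + 49 + 12 = 110.

Step 2 — fraction explained by component i = λ_i / Σ λ:
  PC1: 49/110 = 0.4455
  PC2: 49/110 = 0.4455
  PC3: 12/110 = 0.1091

Step 3 — cumulative fraction after k components = (λ_1 + ... + λ_k) / Σ λ:
  k = 1: 49/110 = 0.4455
  k = 2: (49 + 49)/110 = 98/110 = 0.8909
  k = 3: (49 + 49 + 12)/110 = 110/110 = 1

Summary (fraction, with percent):

explained: PC1 0.4455 (44.55%), PC2 0.4455 (44.55%), PC3 0.1091 (10.91%);  cumulative: 0.4455, 0.8909, 1


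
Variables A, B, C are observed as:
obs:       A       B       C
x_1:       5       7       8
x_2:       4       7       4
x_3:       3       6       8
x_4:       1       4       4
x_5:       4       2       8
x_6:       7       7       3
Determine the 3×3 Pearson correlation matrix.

Step 1 — column means:
  mean(A) = (5 + 4 + 3 + 1 + 4 + 7) / 6 = 24/6 = 4
  mean(B) = (7 + 7 + 6 + 4 + 2 + 7) / 6 = 33/6 = 5.5
  mean(C) = (8 + 4 + 8 + 4 + 8 + 3) / 6 = 35/6 = 5.8333

Step 2 — sample variances and covariances s[i,j] = (1/(n-1)) · Σ_k (x_{k,i} - mean_i) · (x_{k,j} - mean_j), with n-1 = 5:
  s[A,A] = ((1)·(1) + (0)·(0) + (-1)·(-1) + (-3)·(-3) + (0)·(0) + (3)·(3)) / 5 = 20/5 = 4
  s[A,B] = ((1)·(1.5) + (0)·(1.5) + (-1)·(0.5) + (-3)·(-1.5) + (0)·(-3.5) + (3)·(1.5)) / 5 = 10/5 = 2
  s[A,C] = ((1)·(2.1667) + (0)·(-1.8333) + (-1)·(2.1667) + (-3)·(-1.8333) + (0)·(2.1667) + (3)·(-2.8333)) / 5 = -3/5 = -0.6
  s[B,B] = ((1.5)·(1.5) + (1.5)·(1.5) + (0.5)·(0.5) + (-1.5)·(-1.5) + (-3.5)·(-3.5) + (1.5)·(1.5)) / 5 = 21.5/5 = 4.3
  s[B,C] = ((1.5)·(2.1667) + (1.5)·(-1.8333) + (0.5)·(2.1667) + (-1.5)·(-1.8333) + (-3.5)·(2.1667) + (1.5)·(-2.8333)) / 5 = -7.5/5 = -1.5
  s[C,C] = ((2.1667)·(2.1667) + (-1.8333)·(-1.8333) + (2.1667)·(2.1667) + (-1.8333)·(-1.8333) + (2.1667)·(2.1667) + (-2.8333)·(-2.8333)) / 5 = 28.8333/5 = 5.7667
  Sample standard deviations s_i = √(s[i,i]):
  s(A) = √(4) = 2
  s(B) = √(4.3) = 2.0736
  s(C) = √(5.7667) = 2.4014

Step 3 — r_{ij} = s_{ij} / (s_i · s_j):
  r[A,A] = 1 (diagonal).
  r[A,B] = 2 / (2 · 2.0736) = 2 / 4.1473 = 0.4822
  r[A,C] = -0.6 / (2 · 2.4014) = -0.6 / 4.8028 = -0.1249
  r[B,B] = 1 (diagonal).
  r[B,C] = -1.5 / (2.0736 · 2.4014) = -1.5 / 4.9796 = -0.3012
  r[C,C] = 1 (diagonal).

R is symmetric with unit diagonal. Assembling:

R = [[1, 0.4822, -0.1249],
 [0.4822, 1, -0.3012],
 [-0.1249, -0.3012, 1]]


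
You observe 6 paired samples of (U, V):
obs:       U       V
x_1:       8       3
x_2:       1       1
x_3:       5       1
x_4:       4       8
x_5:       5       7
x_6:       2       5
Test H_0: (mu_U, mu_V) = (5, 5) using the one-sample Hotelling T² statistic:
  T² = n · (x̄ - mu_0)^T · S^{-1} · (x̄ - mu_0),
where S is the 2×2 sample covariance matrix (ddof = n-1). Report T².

Step 1 — sample mean vector:
  mean(U) = (8 + 1 + 5 + 4 + 5 + 2) / 6 = 25/6 = 4.1667
  mean(V) = (3 + 1 + 1 + 8 + 7 + 5) / 6 = 25/6 = 4.1667
  x̄ = (4.1667, 4.1667),  deviation x̄ - mu_0 = (4.1667, 4.1667) - (5, 5) = (-0.8333, -0.8333).

Step 2 — sample covariance matrix, S[i,j] = (1/(n-1)) · Σ_k (x_{k,i} - mean_i) · (x_{k,j} - mean_j), divisor n-1 = 5:
  S[U,U] = ((3.8333)·(3.8333) + (-3.1667)·(-3.1667) + (0.8333)·(0.8333) + (-0.1667)·(-0.1667) + (0.8333)·(0.8333) + (-2.1667)·(-2.1667)) / 5 = 30.8333/5 = 6.1667
  S[U,V] = ((3.8333)·(-1.1667) + (-3.1667)·(-3.1667) + (0.8333)·(-3.1667) + (-0.1667)·(3.8333) + (0.8333)·(2.8333) + (-2.1667)·(0.8333)) / 5 = 2.8333/5 = 0.5667
  S[V,V] = ((-1.1667)·(-1.1667) + (-3.1667)·(-3.1667) + (-3.1667)·(-3.1667) + (3.8333)·(3.8333) + (2.8333)·(2.8333) + (0.8333)·(0.8333)) / 5 = 44.8333/5 = 8.9667
  S = [[6.1667, 0.5667],
 [0.5667, 8.9667]].

Step 3 — invert S. det(S) = 6.1667·8.9667 - (0.5667)² = 54.9733.
  S^{-1} = (1/det) · [[d, -b], [-b, a]] = [[0.1631, -0.0103],
 [-0.0103, 0.1122]].

Step 4 — quadratic form (x̄ - mu_0)^T · S^{-1} · (x̄ - mu_0):
  S^{-1} · (x̄ - mu_0) = (-0.1273, -0.0849),
  (x̄ - mu_0)^T · [...] = (-0.8333)·(-0.1273) + (-0.8333)·(-0.0849) = 0.1769.

Step 5 — scale by n: T² = 6 · 0.1769 = 1.0611.

T² ≈ 1.0611


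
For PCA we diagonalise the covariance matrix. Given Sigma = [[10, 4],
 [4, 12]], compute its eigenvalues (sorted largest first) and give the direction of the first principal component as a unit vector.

Step 1 — characteristic polynomial of 2×2 Sigma:
  det(Sigma - λI) = λ² - trace · λ + det = 0.
  trace = 10 + 12 = 22, det = 10·12 - (4)² = 104.
Step 2 — discriminant:
  Δ = trace² - 4·det = 484 - 416 = 68.
Step 3 — eigenvalues:
  λ = (trace ± √Δ)/2 = (22 ± 8.2462)/2,
  λ_1 = 15.1231,  λ_2 = 6.8769.

Step 4 — unit eigenvector for λ_1: solve (Sigma - λ_1 I)v = 0. First row:
  (10 - 15.1231)·v_x + (4)·v_y = 0, i.e. (-5.1231)·v_x + (4)·v_y = 0,
  so v ∝ (b, λ_1 - a) = (4, 5.1231) = u.
  ||u|| = √((4)² + (5.1231)²) = √(42.2462) ≈ 6.4997,
  v_1 = u/||u|| ≈ (0.6154, 0.7882) (||v_1|| = 1).

λ_1 = 15.1231,  λ_2 = 6.8769;  v_1 ≈ (0.6154, 0.7882)
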